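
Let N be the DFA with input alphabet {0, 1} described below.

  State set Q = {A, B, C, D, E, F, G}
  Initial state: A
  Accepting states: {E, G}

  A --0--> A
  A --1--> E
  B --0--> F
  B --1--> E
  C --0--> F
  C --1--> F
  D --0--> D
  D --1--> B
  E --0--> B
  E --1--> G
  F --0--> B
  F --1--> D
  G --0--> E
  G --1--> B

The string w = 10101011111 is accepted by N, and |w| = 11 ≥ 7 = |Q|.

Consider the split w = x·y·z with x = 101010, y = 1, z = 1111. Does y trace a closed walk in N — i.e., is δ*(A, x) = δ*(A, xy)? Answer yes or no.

Run of N on the first 7 characters of w = 1 0 1 0 1 0 1:
  step 0: A  (start)
  step 1: E  (read 1: A→E)
  step 2: B  (read 0: E→B)
  step 3: E  (read 1: B→E)
  step 4: B  (read 0: E→B)
  step 5: E  (read 1: B→E)
  step 6: B  (read 0: E→B)
  step 7: E  (read 1: B→E)

After x (step 6): B. After xy (step 7): E.
They differ (B ≠ E), so y is not a cycle from the state after x; this split is not the one the pumping-lemma construction produces, and pumping y need not keep the string in L(N).

no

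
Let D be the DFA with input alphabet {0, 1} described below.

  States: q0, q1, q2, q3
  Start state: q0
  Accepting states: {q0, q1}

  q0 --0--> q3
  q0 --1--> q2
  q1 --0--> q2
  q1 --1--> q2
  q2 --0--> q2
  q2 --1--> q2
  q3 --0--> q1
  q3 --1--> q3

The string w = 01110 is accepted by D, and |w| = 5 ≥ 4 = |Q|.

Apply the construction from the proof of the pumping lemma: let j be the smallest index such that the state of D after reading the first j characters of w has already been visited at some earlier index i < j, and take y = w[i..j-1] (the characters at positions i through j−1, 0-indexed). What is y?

1

Run of D on w = 0 1 1 1 0:
  step 0: q0  (start)
  step 1: q3  (read 0: q0→q3)
  step 2: q3  (read 1: q3→q3)   ← first repeat (q3 seen earlier)
  step 3: q3  (read 1: q3→q3)
  step 4: q3  (read 1: q3→q3)
  step 5: q1  (read 0: q3→q1)

So i = 1, j = 2, giving x = w[0:1] = 0, y = w[1:2] = 1, z = w[2:5] = 110.
Check: |xy| = 2 ≤ 4 and |y| = 1 ≥ 1. Reading y takes D from q3 back to q3, so every xyⁱz is accepted.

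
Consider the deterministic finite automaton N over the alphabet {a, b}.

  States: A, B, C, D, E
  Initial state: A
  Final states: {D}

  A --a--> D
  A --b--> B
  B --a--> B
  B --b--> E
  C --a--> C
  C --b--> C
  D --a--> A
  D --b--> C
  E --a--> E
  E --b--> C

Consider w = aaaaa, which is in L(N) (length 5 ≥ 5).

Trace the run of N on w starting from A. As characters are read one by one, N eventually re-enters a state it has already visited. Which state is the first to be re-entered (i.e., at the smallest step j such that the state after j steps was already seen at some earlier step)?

Run of N on w = a a a a a:
  step 0: A  (start)
  step 1: D  (read a: A→D)
  step 2: A  (read a: D→A)   ← first repeat (A seen earlier)
  step 3: D  (read a: A→D)
  step 4: A  (read a: D→A)
  step 5: D  (read a: A→D)

The earliest repeat is at step j = 2: N is in A, which it already visited at step i = 0.
Pumping length from the standard proof: p = 5 (the number of states). The repeated state found above gives |xy| = j ≤ 5 and |y| = j − i ≥ 1.

A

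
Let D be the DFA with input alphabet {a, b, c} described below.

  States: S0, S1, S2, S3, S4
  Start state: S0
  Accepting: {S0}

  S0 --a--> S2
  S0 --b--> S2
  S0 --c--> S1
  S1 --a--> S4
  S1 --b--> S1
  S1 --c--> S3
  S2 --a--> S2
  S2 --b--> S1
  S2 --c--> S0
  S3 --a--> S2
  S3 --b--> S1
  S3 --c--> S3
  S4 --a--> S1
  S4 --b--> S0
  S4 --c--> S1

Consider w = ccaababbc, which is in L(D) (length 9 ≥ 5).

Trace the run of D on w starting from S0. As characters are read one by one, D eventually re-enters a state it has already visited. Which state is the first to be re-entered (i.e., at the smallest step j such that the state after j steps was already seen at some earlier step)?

Run of D on w = c c a a b a b b c:
  step 0: S0  (start)
  step 1: S1  (read c: S0→S1)
  step 2: S3  (read c: S1→S3)
  step 3: S2  (read a: S3→S2)
  step 4: S2  (read a: S2→S2)   ← first repeat (S2 seen earlier)
  step 5: S1  (read b: S2→S1)
  step 6: S4  (read a: S1→S4)
  step 7: S0  (read b: S4→S0)
  step 8: S2  (read b: S0→S2)
  step 9: S0  (read c: S2→S0)

The earliest repeat is at step j = 4: D is in S2, which it already visited at step i = 3.
Pumping length from the standard proof: p = 5 (the number of states). The repeated state found above gives |xy| = j ≤ 5 and |y| = j − i ≥ 1.

S2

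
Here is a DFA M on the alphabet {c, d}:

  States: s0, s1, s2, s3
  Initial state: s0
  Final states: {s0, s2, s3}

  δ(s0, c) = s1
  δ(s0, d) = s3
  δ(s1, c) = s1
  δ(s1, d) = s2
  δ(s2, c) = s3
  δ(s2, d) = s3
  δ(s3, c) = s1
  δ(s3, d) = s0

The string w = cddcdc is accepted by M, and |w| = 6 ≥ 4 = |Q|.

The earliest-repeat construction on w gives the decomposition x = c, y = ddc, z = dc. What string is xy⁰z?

xy⁰z = xz = c·dc = cdc.
Reading y = ddc takes M from s1 back to s1, so after x the machine is still in s1, and z then leads to the accepting state s3. Hence cdc ∈ L(M).

cdc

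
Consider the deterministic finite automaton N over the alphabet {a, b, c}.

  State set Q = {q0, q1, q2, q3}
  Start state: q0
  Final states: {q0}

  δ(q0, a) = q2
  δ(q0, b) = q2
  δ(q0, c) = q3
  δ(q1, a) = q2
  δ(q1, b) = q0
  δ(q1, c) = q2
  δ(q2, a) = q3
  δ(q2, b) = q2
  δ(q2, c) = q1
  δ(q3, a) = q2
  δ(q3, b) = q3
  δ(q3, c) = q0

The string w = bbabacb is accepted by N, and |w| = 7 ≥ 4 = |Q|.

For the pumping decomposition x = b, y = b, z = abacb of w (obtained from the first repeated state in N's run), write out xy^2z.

bbbabacb

xy^2z = b·b·b·abacb = bbbabacb.
Reading y = b takes N from q2 back to q2, so after x·y·y the machine is still in q2, and z then leads to the accepting state q0. Hence bbbabacb ∈ L(N).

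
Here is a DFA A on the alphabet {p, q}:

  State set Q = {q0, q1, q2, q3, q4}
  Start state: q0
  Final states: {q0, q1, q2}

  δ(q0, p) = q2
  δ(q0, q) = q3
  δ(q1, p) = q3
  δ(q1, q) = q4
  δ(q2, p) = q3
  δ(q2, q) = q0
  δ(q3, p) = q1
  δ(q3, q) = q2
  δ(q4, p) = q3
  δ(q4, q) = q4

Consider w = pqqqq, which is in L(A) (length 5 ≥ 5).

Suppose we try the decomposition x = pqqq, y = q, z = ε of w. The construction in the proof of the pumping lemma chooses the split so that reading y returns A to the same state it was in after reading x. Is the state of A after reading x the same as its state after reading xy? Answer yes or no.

no

Run of A on the first 5 characters of w = p q q q q:
  step 0: q0  (start)
  step 1: q2  (read p: q0→q2)
  step 2: q0  (read q: q2→q0)
  step 3: q3  (read q: q0→q3)
  step 4: q2  (read q: q3→q2)
  step 5: q0  (read q: q2→q0)

After x (step 4): q2. After xy (step 5): q0.
They differ (q2 ≠ q0), so y is not a cycle from the state after x; this split is not the one the pumping-lemma construction produces, and pumping y need not keep the string in L(A).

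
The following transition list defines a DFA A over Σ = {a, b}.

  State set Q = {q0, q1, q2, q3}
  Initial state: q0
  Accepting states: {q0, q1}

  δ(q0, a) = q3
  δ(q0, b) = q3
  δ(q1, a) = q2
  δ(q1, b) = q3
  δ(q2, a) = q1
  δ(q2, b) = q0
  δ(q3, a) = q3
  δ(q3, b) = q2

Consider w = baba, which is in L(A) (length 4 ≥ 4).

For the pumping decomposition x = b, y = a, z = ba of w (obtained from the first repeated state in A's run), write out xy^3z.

baaaba

xy^3z = b·a·a·a·ba = baaaba.
Reading y = a takes A from q3 back to q3, so after x·y·y·y the machine is still in q3, and z then leads to the accepting state q1. Hence baaaba ∈ L(A).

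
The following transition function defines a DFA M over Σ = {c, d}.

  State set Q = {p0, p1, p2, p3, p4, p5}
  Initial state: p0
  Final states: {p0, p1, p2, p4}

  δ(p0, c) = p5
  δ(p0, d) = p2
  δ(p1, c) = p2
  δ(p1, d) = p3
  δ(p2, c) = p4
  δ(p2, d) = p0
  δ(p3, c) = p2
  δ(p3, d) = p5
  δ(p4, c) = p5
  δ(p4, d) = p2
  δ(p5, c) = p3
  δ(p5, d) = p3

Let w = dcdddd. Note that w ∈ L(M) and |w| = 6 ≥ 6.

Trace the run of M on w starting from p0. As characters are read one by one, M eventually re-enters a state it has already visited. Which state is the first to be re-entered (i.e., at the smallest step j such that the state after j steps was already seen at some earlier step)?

Run of M on w = d c d d d d:
  step 0: p0  (start)
  step 1: p2  (read d: p0→p2)
  step 2: p4  (read c: p2→p4)
  step 3: p2  (read d: p4→p2)   ← first repeat (p2 seen earlier)
  step 4: p0  (read d: p2→p0)
  step 5: p2  (read d: p0→p2)
  step 6: p0  (read d: p2→p0)

The earliest repeat is at step j = 3: M is in p2, which it already visited at step i = 1.
Pumping length from the standard proof: p = 6 (the number of states). The repeated state found above gives |xy| = j ≤ 6 and |y| = j − i ≥ 1.

p2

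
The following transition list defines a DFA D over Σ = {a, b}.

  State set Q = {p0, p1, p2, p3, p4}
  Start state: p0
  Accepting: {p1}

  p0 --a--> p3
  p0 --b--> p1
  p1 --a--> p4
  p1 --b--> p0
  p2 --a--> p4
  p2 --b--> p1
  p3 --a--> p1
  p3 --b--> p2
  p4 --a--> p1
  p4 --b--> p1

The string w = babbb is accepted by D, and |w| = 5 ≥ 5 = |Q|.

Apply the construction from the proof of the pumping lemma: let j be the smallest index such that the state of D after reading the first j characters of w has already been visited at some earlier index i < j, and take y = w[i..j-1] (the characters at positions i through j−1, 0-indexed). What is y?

State sequence: p0 -b-> p1 -a-> p4 -b-> p1 -b-> p0 -b-> p1
First repeat at step 3: p1 was already visited.

So i = 1, j = 3, giving x = w[0:1] = b, y = w[1:3] = ab, z = w[3:5] = bb.
Check: |xy| = 3 ≤ 5 and |y| = 2 ≥ 1. Reading y takes D from p1 back to p1, so every xyⁱz is accepted.

ab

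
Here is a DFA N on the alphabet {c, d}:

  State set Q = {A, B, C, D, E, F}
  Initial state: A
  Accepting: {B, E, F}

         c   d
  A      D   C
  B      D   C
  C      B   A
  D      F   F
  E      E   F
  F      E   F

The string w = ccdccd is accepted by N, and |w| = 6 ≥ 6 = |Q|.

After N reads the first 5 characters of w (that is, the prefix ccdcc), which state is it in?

E

Run of N on the first 5 characters of w = c c d c c:
  step 0: A  (start)
  step 1: D  (read c: A→D)
  step 2: F  (read c: D→F)
  step 3: F  (read d: F→F)
  step 4: E  (read c: F→E)
  step 5: E  (read c: E→E)

After reading 5 characters, N is in state E.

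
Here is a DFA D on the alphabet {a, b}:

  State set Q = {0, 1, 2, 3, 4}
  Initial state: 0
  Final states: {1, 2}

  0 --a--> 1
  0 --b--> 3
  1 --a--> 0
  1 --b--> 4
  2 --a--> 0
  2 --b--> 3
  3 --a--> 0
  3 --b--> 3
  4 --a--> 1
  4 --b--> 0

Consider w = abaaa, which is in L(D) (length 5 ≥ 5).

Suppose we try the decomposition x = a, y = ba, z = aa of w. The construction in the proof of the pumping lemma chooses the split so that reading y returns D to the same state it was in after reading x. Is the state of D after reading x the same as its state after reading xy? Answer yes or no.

yes

State sequence: 0 -a-> 1 -b-> 4 -a-> 1

After x (step 1): 1. After xy (step 3): 1.
They match, so y = ba drives D around a cycle from 1 back to itself; pumping y any number of times keeps D in 1 before reading z, and xyⁱz ∈ L(D) for every i ≥ 0.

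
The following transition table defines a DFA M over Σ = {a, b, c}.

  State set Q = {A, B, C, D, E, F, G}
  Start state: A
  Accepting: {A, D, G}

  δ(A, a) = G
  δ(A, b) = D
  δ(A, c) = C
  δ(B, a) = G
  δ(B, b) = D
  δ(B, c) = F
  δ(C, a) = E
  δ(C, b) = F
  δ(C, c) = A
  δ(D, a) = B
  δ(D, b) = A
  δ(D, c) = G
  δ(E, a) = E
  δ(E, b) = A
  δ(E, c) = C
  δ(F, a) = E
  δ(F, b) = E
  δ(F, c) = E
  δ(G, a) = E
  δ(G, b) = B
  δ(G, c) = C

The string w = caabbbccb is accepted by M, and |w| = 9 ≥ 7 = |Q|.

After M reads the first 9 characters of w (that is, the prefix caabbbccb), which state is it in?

State sequence: A -c-> C -a-> E -a-> E -b-> A -b-> D -b-> A -c-> C -c-> A -b-> D

After reading 9 characters, M is in state D.
(This kind of state-tracing is the core of the pumping-lemma construction: with 7 states, pigeonhole forces a repeat within the first 7 steps.)

D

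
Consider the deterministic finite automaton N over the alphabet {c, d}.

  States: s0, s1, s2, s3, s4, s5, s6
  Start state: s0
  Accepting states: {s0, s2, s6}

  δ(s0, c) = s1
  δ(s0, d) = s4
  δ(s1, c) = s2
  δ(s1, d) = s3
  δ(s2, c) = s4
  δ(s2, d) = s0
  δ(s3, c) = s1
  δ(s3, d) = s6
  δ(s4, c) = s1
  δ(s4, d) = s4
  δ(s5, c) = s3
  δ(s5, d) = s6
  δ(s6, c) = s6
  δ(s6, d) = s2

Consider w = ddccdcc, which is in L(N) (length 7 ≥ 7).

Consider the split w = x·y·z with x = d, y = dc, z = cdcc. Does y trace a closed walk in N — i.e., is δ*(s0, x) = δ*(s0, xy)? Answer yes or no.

no

Run of N on the first 3 characters of w = d d c:
  step 0: s0  (start)
  step 1: s4  (read d: s0→s4)
  step 2: s4  (read d: s4→s4)
  step 3: s1  (read c: s4→s1)

After x (step 1): s4. After xy (step 3): s1.
They differ (s4 ≠ s1), so y is not a cycle from the state after x; this split is not the one the pumping-lemma construction produces, and pumping y need not keep the string in L(N).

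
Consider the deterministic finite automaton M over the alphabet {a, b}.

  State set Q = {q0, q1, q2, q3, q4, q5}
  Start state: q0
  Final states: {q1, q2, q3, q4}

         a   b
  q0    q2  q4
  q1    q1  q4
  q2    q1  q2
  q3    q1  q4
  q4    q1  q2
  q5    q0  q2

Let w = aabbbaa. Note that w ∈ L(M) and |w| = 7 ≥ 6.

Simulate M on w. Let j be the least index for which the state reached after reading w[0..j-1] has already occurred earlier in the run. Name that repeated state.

State sequence: q0 -a-> q2 -a-> q1 -b-> q4 -b-> q2 -b-> q2 -a-> q1 -a-> q1
First repeat at step 4: q2 was already visited.

The earliest repeat is at step j = 4: M is in q2, which it already visited at step i = 1.
Since M has 6 states, any run of length ≥ 6 visits 6+1 states, so by pigeonhole some state repeats within the first 6 steps — that repeat gives the pumpable loop.

q2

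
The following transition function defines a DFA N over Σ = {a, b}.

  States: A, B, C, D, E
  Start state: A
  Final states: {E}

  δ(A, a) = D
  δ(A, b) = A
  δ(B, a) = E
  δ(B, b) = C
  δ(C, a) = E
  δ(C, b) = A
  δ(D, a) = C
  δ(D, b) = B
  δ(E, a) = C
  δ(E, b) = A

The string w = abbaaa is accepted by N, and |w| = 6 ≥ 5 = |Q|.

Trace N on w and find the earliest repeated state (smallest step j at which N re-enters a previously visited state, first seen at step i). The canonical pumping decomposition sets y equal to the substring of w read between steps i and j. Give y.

aa

State sequence: A -a-> D -b-> B -b-> C -a-> E -a-> C -a-> E
First repeat at step 5: C was already visited.

So i = 3, j = 5, giving x = w[0:3] = abb, y = w[3:5] = aa, z = w[5:6] = a.
Check: |xy| = 5 ≤ 5 and |y| = 2 ≥ 1. Reading y takes N from C back to C, so every xyⁱz is accepted.
Pumping length from the standard proof: p = 5 (the number of states). The repeated state found above gives |xy| = j ≤ 5 and |y| = j − i ≥ 1.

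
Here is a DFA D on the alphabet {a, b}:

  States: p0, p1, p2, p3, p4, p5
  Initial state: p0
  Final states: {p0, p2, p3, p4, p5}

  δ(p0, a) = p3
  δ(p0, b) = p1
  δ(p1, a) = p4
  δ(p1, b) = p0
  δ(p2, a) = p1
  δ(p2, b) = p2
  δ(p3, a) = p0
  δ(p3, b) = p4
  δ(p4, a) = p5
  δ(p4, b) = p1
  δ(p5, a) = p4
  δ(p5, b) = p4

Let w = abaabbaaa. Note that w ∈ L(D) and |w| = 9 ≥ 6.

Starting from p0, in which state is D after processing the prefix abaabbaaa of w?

p3

Run of D on the first 9 characters of w = a b a a b b a a a:
  step 0: p0  (start)
  step 1: p3  (read a: p0→p3)
  step 2: p4  (read b: p3→p4)
  step 3: p5  (read a: p4→p5)
  step 4: p4  (read a: p5→p4)
  step 5: p1  (read b: p4→p1)
  step 6: p0  (read b: p1→p0)
  step 7: p3  (read a: p0→p3)
  step 8: p0  (read a: p3→p0)
  step 9: p3  (read a: p0→p3)

After reading 9 characters, D is in state p3.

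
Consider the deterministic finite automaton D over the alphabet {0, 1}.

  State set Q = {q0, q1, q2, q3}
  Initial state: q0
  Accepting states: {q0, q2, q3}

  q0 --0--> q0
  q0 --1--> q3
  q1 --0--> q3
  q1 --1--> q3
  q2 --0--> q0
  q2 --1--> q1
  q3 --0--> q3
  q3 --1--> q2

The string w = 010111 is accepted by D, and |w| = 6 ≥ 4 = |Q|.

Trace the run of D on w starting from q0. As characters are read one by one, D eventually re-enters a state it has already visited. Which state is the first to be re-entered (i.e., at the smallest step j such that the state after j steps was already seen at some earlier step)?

q0

State sequence: q0 -0-> q0 -1-> q3 -0-> q3 -1-> q2 -1-> q1 -1-> q3
First repeat at step 1: q0 was already visited.

The earliest repeat is at step j = 1: D is in q0, which it already visited at step i = 0.
With |Q| = 4, pigeonhole forces a state repeat no later than step 4; the substring read between the first and second visits to that state can be pumped.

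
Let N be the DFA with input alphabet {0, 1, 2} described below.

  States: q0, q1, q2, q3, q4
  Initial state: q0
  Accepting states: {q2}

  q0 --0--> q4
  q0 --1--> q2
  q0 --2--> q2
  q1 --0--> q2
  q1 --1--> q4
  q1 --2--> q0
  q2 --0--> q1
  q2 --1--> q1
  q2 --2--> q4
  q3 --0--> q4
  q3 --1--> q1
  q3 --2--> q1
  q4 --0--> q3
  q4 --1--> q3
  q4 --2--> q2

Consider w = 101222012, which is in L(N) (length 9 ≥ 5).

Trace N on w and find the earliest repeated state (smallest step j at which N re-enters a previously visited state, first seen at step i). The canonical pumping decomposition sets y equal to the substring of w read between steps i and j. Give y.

State sequence: q0 -1-> q2 -0-> q1 -1-> q4 -2-> q2 -2-> q4 -2-> q2 -0-> q1 -1-> q4 -2-> q2
First repeat at step 4: q2 was already visited.

So i = 1, j = 4, giving x = w[0:1] = 1, y = w[1:4] = 012, z = w[4:9] = 22012.
Check: |xy| = 4 ≤ 5 and |y| = 3 ≥ 1. Reading y takes N from q2 back to q2, so every xyⁱz is accepted.
With |Q| = 5, pigeonhole forces a state repeat no later than step 5; the substring read between the first and second visits to that state can be pumped.

012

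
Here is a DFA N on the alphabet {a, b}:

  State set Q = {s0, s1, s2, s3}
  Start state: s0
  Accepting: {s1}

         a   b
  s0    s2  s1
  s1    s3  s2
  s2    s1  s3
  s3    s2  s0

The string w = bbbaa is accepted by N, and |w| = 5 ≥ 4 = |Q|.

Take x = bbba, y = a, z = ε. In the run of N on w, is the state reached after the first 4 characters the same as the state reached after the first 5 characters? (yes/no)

Run of N on the first 5 characters of w = b b b a a:
  step 0: s0  (start)
  step 1: s1  (read b: s0→s1)
  step 2: s2  (read b: s1→s2)
  step 3: s3  (read b: s2→s3)
  step 4: s2  (read a: s3→s2)
  step 5: s1  (read a: s2→s1)

After x (step 4): s2. After xy (step 5): s1.
They differ (s2 ≠ s1), so y is not a cycle from the state after x; this split is not the one the pumping-lemma construction produces, and pumping y need not keep the string in L(N).

no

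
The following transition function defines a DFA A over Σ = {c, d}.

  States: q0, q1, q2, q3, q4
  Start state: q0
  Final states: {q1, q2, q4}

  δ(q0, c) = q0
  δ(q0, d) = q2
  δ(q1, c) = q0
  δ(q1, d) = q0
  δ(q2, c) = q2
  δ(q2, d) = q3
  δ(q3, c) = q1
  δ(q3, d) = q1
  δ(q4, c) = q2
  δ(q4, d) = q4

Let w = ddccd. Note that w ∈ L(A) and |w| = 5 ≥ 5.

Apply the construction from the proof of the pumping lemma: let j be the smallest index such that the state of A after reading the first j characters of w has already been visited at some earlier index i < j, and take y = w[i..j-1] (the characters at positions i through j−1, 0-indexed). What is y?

ddcc

State sequence: q0 -d-> q2 -d-> q3 -c-> q1 -c-> q0 -d-> q2
First repeat at step 4: q0 was already visited.

So i = 0, j = 4, giving x = w[0:0] = ε, y = w[0:4] = ddcc, z = w[4:5] = d.
Check: |xy| = 4 ≤ 5 and |y| = 4 ≥ 1. Reading y takes A from q0 back to q0, so every xyⁱz is accepted.
Since A has 5 states, any run of length ≥ 5 visits 5+1 states, so by pigeonhole some state repeats within the first 5 steps — that repeat gives the pumpable loop.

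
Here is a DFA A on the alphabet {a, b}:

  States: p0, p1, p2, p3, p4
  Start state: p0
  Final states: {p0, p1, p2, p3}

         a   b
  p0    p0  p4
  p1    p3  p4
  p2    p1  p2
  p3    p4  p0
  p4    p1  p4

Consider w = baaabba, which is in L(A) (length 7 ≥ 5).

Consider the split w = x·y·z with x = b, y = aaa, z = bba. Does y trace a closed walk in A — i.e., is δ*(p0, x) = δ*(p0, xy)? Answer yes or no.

yes

Run of A on the first 4 characters of w = b a a a:
  step 0: p0  (start)
  step 1: p4  (read b: p0→p4)
  step 2: p1  (read a: p4→p1)
  step 3: p3  (read a: p1→p3)
  step 4: p4  (read a: p3→p4)

After x (step 1): p4. After xy (step 4): p4.
They match, so y = aaa drives A around a cycle from p4 back to itself; pumping y any number of times keeps A in p4 before reading z, and xyⁱz ∈ L(A) for every i ≥ 0.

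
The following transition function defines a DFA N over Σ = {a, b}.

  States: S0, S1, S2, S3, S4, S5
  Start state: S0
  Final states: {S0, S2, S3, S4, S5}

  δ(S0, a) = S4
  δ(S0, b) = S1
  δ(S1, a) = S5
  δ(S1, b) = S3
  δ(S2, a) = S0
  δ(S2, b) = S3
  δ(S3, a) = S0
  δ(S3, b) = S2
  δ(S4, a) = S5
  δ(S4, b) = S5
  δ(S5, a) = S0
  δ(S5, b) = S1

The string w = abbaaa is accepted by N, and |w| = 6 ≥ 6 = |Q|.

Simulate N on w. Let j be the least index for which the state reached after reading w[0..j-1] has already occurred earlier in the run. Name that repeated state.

S5

Run of N on w = a b b a a a:
  step 0: S0  (start)
  step 1: S4  (read a: S0→S4)
  step 2: S5  (read b: S4→S5)
  step 3: S1  (read b: S5→S1)
  step 4: S5  (read a: S1→S5)   ← first repeat (S5 seen earlier)
  step 5: S0  (read a: S5→S0)
  step 6: S4  (read a: S0→S4)

The earliest repeat is at step j = 4: N is in S5, which it already visited at step i = 2.
With |Q| = 6, pigeonhole forces a state repeat no later than step 6; the substring read between the first and second visits to that state can be pumped.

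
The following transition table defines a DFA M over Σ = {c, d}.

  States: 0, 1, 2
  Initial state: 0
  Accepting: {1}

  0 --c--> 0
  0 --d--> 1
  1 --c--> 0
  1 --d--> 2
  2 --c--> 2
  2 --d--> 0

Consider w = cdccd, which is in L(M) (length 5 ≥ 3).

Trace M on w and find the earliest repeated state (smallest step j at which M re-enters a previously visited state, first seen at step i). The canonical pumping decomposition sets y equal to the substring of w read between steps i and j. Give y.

Run of M on w = c d c c d:
  step 0: 0  (start)
  step 1: 0  (read c: 0→0)   ← first repeat (0 seen earlier)
  step 2: 1  (read d: 0→1)
  step 3: 0  (read c: 1→0)
  step 4: 0  (read c: 0→0)
  step 5: 1  (read d: 0→1)

So i = 0, j = 1, giving x = w[0:0] = ε, y = w[0:1] = c, z = w[1:5] = dccd.
Check: |xy| = 1 ≤ 3 and |y| = 1 ≥ 1. Reading y takes M from 0 back to 0, so every xyⁱz is accepted.
Pumping length from the standard proof: p = 3 (the number of states). The repeated state found above gives |xy| = j ≤ 3 and |y| = j − i ≥ 1.

c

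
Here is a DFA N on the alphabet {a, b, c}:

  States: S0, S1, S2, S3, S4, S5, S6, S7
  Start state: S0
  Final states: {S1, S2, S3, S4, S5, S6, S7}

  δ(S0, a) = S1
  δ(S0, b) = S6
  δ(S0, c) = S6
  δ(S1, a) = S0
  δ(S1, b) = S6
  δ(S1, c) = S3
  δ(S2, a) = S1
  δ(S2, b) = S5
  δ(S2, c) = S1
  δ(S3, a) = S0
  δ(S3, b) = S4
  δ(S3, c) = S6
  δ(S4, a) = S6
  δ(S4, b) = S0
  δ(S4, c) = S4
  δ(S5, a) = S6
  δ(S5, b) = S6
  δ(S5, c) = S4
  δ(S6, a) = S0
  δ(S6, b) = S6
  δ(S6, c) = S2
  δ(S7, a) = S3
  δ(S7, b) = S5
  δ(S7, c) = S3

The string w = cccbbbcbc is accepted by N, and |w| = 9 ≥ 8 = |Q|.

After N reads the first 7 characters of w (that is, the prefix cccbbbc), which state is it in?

S2

State sequence: S0 -c-> S6 -c-> S2 -c-> S1 -b-> S6 -b-> S6 -b-> S6 -c-> S2

After reading 7 characters, N is in state S2.
(This kind of state-tracing is the core of the pumping-lemma construction: with 8 states, pigeonhole forces a repeat within the first 8 steps.)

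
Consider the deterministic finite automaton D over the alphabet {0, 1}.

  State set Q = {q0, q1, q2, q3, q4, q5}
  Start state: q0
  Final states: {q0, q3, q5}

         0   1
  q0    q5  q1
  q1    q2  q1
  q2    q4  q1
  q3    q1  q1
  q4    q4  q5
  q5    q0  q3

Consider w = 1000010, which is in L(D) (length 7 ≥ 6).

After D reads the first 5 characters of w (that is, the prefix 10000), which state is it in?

Run of D on the first 5 characters of w = 1 0 0 0 0:
  step 0: q0  (start)
  step 1: q1  (read 1: q0→q1)
  step 2: q2  (read 0: q1→q2)
  step 3: q4  (read 0: q2→q4)
  step 4: q4  (read 0: q4→q4)
  step 5: q4  (read 0: q4→q4)

After reading 5 characters, D is in state q4.
(This kind of state-tracing is the core of the pumping-lemma construction: with 6 states, pigeonhole forces a repeat within the first 6 steps.)

q4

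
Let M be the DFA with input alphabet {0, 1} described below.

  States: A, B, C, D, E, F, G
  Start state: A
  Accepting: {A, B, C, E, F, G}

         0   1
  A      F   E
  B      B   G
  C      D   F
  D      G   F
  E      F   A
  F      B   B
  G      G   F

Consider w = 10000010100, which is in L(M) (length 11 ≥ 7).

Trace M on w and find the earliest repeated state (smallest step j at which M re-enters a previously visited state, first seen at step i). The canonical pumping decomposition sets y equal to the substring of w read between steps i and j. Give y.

Run of M on w = 1 0 0 0 0 0 1 0 1 0 0:
  step 0: A  (start)
  step 1: E  (read 1: A→E)
  step 2: F  (read 0: E→F)
  step 3: B  (read 0: F→B)
  step 4: B  (read 0: B→B)   ← first repeat (B seen earlier)
  step 5: B  (read 0: B→B)
  step 6: B  (read 0: B→B)
  step 7: G  (read 1: B→G)
  step 8: G  (read 0: G→G)
  step 9: F  (read 1: G→F)
  step 10: B  (read 0: F→B)
  step 11: B  (read 0: B→B)

So i = 3, j = 4, giving x = w[0:3] = 100, y = w[3:4] = 0, z = w[4:11] = 0010100.
Check: |xy| = 4 ≤ 7 and |y| = 1 ≥ 1. Reading y takes M from B back to B, so every xyⁱz is accepted.
With |Q| = 7, pigeonhole forces a state repeat no later than step 7; the substring read between the first and second visits to that state can be pumped.

0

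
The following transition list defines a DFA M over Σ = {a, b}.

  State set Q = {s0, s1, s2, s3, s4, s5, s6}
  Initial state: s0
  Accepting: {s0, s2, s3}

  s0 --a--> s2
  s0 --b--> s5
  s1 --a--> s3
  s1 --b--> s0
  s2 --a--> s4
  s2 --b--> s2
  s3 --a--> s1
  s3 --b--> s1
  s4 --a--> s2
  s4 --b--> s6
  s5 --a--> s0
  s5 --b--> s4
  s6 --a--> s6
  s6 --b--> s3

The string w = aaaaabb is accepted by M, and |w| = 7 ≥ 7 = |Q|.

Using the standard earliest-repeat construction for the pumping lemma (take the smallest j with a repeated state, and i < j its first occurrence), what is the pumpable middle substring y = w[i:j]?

Run of M on w = a a a a a b b:
  step 0: s0  (start)
  step 1: s2  (read a: s0→s2)
  step 2: s4  (read a: s2→s4)
  step 3: s2  (read a: s4→s2)   ← first repeat (s2 seen earlier)
  step 4: s4  (read a: s2→s4)
  step 5: s2  (read a: s4→s2)
  step 6: s2  (read b: s2→s2)
  step 7: s2  (read b: s2→s2)

So i = 1, j = 3, giving x = w[0:1] = a, y = w[1:3] = aa, z = w[3:7] = aabb.
Check: |xy| = 3 ≤ 7 and |y| = 2 ≥ 1. Reading y takes M from s2 back to s2, so every xyⁱz is accepted.
Pumping length from the standard proof: p = 7 (the number of states). The repeated state found above gives |xy| = j ≤ 7 and |y| = j − i ≥ 1.

aa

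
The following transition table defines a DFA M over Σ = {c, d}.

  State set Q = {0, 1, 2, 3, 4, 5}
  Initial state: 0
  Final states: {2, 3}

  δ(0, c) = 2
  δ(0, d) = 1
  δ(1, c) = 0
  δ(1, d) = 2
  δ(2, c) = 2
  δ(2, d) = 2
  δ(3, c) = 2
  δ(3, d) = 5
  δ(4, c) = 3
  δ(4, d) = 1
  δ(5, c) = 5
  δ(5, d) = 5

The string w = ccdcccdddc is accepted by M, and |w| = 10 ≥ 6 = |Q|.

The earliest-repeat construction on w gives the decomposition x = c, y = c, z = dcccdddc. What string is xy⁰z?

xy⁰z = xz = c·dcccdddc = cdcccdddc.
Reading y = c takes M from 2 back to 2, so after x the machine is still in 2, and z then leads to the accepting state 2. Hence cdcccdddc ∈ L(M).

cdcccdddc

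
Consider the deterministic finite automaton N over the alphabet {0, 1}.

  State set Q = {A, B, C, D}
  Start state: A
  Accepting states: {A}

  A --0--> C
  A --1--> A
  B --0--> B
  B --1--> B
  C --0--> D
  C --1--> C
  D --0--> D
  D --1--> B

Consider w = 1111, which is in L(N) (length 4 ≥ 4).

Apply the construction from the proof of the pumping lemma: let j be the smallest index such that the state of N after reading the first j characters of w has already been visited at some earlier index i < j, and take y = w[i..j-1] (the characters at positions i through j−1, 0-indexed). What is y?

Run of N on w = 1 1 1 1:
  step 0: A  (start)
  step 1: A  (read 1: A→A)   ← first repeat (A seen earlier)
  step 2: A  (read 1: A→A)
  step 3: A  (read 1: A→A)
  step 4: A  (read 1: A→A)

So i = 0, j = 1, giving x = w[0:0] = ε, y = w[0:1] = 1, z = w[1:4] = 111.
Check: |xy| = 1 ≤ 4 and |y| = 1 ≥ 1. Reading y takes N from A back to A, so every xyⁱz is accepted.
Since N has 4 states, any run of length ≥ 4 visits 4+1 states, so by pigeonhole some state repeats within the first 4 steps — that repeat gives the pumpable loop.

1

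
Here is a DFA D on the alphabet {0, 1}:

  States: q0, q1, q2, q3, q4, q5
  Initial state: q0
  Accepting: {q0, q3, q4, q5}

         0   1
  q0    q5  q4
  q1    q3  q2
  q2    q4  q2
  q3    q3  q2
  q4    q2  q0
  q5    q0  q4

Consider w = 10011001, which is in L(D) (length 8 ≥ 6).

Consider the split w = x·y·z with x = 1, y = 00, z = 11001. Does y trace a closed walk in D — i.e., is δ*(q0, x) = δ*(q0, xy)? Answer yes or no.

yes

Run of D on the first 3 characters of w = 1 0 0:
  step 0: q0  (start)
  step 1: q4  (read 1: q0→q4)
  step 2: q2  (read 0: q4→q2)
  step 3: q4  (read 0: q2→q4)

After x (step 1): q4. After xy (step 3): q4.
They match, so y = 00 drives D around a cycle from q4 back to itself; pumping y any number of times keeps D in q4 before reading z, and xyⁱz ∈ L(D) for every i ≥ 0.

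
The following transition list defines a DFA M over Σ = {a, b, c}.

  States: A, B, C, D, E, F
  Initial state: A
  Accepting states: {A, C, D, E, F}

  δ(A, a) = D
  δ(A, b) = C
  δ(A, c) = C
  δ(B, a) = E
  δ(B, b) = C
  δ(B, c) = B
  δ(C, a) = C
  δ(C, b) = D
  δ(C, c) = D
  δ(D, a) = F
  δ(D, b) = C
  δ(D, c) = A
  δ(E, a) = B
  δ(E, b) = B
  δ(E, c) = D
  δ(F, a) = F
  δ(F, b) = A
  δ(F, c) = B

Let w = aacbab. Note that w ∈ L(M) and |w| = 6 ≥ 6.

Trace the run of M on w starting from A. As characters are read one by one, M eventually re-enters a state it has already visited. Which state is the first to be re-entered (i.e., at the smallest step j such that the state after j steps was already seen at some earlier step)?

State sequence: A -a-> D -a-> F -c-> B -b-> C -a-> C -b-> D
First repeat at step 5: C was already visited.

The earliest repeat is at step j = 5: M is in C, which it already visited at step i = 4.
Since M has 6 states, any run of length ≥ 6 visits 6+1 states, so by pigeonhole some state repeats within the first 6 steps — that repeat gives the pumpable loop.

C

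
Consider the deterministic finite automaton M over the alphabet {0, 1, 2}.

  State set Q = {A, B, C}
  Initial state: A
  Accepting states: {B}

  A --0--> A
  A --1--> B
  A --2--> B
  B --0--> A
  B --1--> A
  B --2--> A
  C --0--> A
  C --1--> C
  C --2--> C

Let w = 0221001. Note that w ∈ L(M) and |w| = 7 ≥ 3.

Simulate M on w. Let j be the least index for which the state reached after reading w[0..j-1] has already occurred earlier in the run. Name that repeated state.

State sequence: A -0-> A -2-> B -2-> A -1-> B -0-> A -0-> A -1-> B
First repeat at step 1: A was already visited.

The earliest repeat is at step j = 1: M is in A, which it already visited at step i = 0.

A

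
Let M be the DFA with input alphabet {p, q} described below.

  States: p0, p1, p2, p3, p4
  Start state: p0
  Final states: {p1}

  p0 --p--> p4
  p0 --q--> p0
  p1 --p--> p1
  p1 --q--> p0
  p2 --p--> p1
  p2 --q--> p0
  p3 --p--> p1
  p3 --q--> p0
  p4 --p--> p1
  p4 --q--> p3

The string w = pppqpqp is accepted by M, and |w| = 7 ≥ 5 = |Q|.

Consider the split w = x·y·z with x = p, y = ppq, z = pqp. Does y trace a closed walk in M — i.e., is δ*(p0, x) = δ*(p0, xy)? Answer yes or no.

no

State sequence: p0 -p-> p4 -p-> p1 -p-> p1 -q-> p0

After x (step 1): p4. After xy (step 4): p0.
They differ (p4 ≠ p0), so y is not a cycle from the state after x; this split is not the one the pumping-lemma construction produces, and pumping y need not keep the string in L(M).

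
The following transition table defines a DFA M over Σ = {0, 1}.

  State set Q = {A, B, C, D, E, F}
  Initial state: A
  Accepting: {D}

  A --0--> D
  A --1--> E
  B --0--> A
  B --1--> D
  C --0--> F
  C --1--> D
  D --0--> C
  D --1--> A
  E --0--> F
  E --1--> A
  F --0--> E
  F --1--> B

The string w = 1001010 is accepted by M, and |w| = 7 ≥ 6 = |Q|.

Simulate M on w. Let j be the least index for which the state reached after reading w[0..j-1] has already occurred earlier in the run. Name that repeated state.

State sequence: A -1-> E -0-> F -0-> E -1-> A -0-> D -1-> A -0-> D
First repeat at step 3: E was already visited.

The earliest repeat is at step j = 3: M is in E, which it already visited at step i = 1.

E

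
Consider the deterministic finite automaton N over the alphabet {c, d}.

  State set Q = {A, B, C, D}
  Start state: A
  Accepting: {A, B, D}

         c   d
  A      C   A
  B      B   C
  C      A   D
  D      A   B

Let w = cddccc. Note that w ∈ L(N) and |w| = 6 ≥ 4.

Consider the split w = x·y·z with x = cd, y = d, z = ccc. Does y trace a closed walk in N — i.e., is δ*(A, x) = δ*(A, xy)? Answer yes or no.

State sequence: A -c-> C -d-> D -d-> B

After x (step 2): D. After xy (step 3): B.
They differ (D ≠ B), so y is not a cycle from the state after x; this split is not the one the pumping-lemma construction produces, and pumping y need not keep the string in L(N).

no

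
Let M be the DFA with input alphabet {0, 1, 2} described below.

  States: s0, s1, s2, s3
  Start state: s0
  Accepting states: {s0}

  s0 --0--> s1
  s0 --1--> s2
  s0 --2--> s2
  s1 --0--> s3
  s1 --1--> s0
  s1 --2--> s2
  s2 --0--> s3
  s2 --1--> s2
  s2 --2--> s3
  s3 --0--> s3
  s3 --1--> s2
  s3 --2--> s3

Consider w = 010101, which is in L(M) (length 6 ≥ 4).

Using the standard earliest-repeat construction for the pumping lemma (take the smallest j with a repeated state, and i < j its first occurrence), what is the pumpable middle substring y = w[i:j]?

01

State sequence: s0 -0-> s1 -1-> s0 -0-> s1 -1-> s0 -0-> s1 -1-> s0
First repeat at step 2: s0 was already visited.

So i = 0, j = 2, giving x = w[0:0] = ε, y = w[0:2] = 01, z = w[2:6] = 0101.
Check: |xy| = 2 ≤ 4 and |y| = 2 ≥ 1. Reading y takes M from s0 back to s0, so every xyⁱz is accepted.
With |Q| = 4, pigeonhole forces a state repeat no later than step 4; the substring read between the first and second visits to that state can be pumped.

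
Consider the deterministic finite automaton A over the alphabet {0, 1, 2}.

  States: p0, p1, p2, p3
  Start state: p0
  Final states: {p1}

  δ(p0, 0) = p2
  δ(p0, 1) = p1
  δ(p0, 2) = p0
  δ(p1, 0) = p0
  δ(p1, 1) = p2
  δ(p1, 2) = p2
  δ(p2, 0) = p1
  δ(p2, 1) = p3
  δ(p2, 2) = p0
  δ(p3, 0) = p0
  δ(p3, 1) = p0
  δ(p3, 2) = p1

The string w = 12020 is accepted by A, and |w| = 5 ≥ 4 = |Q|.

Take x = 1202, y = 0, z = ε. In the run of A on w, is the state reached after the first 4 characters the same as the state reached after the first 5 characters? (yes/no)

no

State sequence: p0 -1-> p1 -2-> p2 -0-> p1 -2-> p2 -0-> p1

After x (step 4): p2. After xy (step 5): p1.
They differ (p2 ≠ p1), so y is not a cycle from the state after x; this split is not the one the pumping-lemma construction produces, and pumping y need not keep the string in L(A).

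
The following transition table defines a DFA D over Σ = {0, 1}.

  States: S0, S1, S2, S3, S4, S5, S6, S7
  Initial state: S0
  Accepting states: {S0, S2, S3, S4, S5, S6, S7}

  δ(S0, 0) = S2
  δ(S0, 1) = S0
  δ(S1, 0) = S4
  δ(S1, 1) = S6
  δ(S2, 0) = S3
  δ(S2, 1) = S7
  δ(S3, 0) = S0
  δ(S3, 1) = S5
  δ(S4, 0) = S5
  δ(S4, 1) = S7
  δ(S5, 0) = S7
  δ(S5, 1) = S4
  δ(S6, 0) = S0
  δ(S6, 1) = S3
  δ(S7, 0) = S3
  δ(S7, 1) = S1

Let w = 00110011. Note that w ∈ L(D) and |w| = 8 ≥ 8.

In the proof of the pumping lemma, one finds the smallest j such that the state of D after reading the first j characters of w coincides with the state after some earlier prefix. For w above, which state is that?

Run of D on w = 0 0 1 1 0 0 1 1:
  step 0: S0  (start)
  step 1: S2  (read 0: S0→S2)
  step 2: S3  (read 0: S2→S3)
  step 3: S5  (read 1: S3→S5)
  step 4: S4  (read 1: S5→S4)
  step 5: S5  (read 0: S4→S5)   ← first repeat (S5 seen earlier)
  step 6: S7  (read 0: S5→S7)
  step 7: S1  (read 1: S7→S1)
  step 8: S6  (read 1: S1→S6)

The earliest repeat is at step j = 5: D is in S5, which it already visited at step i = 3.
The DFA has 8 states, so the proof of the pumping lemma guarantees a repeated state among the first 8+1 visited; the segment between the two visits is the pumpable y.

S5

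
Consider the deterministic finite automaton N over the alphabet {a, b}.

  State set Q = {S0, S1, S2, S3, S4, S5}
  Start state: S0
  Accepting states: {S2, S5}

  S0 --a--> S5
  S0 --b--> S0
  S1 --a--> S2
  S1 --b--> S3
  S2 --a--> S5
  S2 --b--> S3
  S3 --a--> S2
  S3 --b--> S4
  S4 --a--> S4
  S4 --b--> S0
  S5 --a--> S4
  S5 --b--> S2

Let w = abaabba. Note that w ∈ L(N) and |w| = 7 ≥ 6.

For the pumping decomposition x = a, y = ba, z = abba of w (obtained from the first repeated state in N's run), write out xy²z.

xy^2z = a·ba·ba·abba = ababaabba.
Reading y = ba takes N from S5 back to S5, so after x·y·y the machine is still in S5, and z then leads to the accepting state S5. Hence ababaabba ∈ L(N).

ababaabba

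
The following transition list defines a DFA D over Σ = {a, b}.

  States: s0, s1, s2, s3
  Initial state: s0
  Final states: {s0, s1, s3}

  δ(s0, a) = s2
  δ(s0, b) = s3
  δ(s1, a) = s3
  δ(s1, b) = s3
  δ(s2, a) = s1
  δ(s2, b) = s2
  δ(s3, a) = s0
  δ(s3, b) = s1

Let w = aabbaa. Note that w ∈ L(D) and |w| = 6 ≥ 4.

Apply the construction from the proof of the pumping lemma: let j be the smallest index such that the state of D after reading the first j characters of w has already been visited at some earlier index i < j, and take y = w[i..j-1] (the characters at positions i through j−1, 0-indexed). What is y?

State sequence: s0 -a-> s2 -a-> s1 -b-> s3 -b-> s1 -a-> s3 -a-> s0
First repeat at step 4: s1 was already visited.

So i = 2, j = 4, giving x = w[0:2] = aa, y = w[2:4] = bb, z = w[4:6] = aa.
Check: |xy| = 4 ≤ 4 and |y| = 2 ≥ 1. Reading y takes D from s1 back to s1, so every xyⁱz is accepted.

bb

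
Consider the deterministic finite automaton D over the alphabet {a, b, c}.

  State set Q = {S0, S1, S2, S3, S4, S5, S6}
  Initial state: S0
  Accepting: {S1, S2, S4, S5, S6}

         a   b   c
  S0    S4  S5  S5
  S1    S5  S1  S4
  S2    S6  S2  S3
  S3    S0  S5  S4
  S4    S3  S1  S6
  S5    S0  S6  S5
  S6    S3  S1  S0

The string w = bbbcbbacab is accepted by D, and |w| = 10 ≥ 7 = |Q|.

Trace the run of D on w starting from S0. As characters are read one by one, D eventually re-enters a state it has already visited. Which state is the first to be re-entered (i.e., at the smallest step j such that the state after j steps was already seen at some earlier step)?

S1

State sequence: S0 -b-> S5 -b-> S6 -b-> S1 -c-> S4 -b-> S1 -b-> S1 -a-> S5 -c-> S5 -a-> S0 -b-> S5
First repeat at step 5: S1 was already visited.

The earliest repeat is at step j = 5: D is in S1, which it already visited at step i = 3.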